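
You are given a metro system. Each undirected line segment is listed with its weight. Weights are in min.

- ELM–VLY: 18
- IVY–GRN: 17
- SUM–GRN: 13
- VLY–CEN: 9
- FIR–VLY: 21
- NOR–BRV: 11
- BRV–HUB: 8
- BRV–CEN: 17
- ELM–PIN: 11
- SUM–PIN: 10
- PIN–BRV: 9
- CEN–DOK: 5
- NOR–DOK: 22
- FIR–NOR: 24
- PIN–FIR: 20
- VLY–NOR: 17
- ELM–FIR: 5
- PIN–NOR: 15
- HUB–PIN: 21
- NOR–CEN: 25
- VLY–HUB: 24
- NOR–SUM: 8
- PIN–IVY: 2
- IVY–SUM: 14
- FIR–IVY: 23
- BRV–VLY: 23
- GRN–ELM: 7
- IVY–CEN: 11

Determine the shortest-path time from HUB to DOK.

Shortest distances from HUB:
HUB: 0
BRV: 8  (via HUB)
PIN: 17  (via BRV)
NOR: 19  (via BRV)
IVY: 19  (via PIN)
VLY: 24  (via HUB)
CEN: 25  (via BRV)
SUM: 27  (via PIN)
ELM: 28  (via PIN)
DOK: 30  (via CEN)
Shortest route: HUB–BRV–CEN–DOK = 30 min.

30 min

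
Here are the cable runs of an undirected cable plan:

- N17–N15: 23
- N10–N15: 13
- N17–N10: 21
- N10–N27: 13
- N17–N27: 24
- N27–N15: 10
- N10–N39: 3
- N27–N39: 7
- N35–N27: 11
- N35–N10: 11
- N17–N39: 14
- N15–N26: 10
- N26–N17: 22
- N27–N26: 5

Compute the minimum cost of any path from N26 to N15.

Settle nodes by increasing distance from N26:
N26: 0
N27: 5  (via N26)
N15: 10  (via N26)
Shortest route: N26–N15 = 10.

10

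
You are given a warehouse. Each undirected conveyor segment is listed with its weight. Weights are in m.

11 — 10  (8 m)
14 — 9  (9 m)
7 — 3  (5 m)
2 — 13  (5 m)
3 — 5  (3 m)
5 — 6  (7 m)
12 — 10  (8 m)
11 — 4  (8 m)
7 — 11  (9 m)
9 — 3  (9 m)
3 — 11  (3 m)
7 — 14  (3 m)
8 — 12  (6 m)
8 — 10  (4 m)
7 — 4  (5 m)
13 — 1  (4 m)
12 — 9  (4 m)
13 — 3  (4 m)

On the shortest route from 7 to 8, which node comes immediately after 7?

Compare a few routes:
7–3–11–10–8: 5+3+8+4 = 20
7–11–10–8: 9+8+4 = 21
Cheapest is 7–3–11–10–8 at 20 m.
So from 7 the first move is to 3.

3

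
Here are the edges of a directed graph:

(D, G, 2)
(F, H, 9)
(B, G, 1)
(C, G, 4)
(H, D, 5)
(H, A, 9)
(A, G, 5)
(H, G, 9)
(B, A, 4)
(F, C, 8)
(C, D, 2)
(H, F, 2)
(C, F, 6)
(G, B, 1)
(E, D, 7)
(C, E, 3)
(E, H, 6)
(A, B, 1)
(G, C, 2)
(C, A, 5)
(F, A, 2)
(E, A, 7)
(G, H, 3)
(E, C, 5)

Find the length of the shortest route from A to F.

Compare a few routes:
A - G - H - F: 5+3+2 = 10
A - B - G - H - F: 1+1+3+2 = 7
A - B - G - C - F: 1+1+2+6 = 10
The minimum is 7 via A - B - G - H - F.

7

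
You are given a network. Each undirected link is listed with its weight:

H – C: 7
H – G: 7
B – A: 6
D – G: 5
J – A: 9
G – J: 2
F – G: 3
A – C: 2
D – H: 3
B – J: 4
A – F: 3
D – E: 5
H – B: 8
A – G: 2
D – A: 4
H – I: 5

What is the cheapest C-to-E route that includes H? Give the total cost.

Shortest C→H: C–H = 7
Best H to E: H–D–E costing 8
Total via H: 7 + 8 = 15.

15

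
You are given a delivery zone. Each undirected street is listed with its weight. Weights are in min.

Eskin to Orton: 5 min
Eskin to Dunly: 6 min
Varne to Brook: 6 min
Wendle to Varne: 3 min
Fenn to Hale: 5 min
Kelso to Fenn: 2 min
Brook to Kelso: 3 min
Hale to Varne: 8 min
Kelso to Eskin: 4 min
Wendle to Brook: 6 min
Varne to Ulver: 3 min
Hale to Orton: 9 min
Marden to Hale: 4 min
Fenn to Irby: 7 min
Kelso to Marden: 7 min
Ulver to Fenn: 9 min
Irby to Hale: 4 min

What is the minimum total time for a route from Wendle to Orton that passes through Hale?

20 min

Best Wendle to Hale: Wendle–Varne–Hale costing 11
Shortest Hale→Orton: Hale–Orton = 9
Total via Hale: 11 + 9 = 20 min.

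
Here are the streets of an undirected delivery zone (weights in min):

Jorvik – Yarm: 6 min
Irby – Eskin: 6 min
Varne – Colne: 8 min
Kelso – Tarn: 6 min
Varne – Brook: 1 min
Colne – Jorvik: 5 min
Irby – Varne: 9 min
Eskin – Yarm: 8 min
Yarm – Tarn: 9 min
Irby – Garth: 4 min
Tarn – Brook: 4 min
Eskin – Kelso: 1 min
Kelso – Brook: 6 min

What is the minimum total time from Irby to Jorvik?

20 min

Enumerating some paths:
Irby - Eskin - Kelso - Brook - Varne - Colne - Jorvik: 6+1+6+1+8+5 = 27
Irby - Varne - Colne - Jorvik: 9+8+5 = 22
Irby - Eskin - Yarm - Jorvik: 6+8+6 = 20
The minimum is 20 min via Irby - Eskin - Yarm - Jorvik.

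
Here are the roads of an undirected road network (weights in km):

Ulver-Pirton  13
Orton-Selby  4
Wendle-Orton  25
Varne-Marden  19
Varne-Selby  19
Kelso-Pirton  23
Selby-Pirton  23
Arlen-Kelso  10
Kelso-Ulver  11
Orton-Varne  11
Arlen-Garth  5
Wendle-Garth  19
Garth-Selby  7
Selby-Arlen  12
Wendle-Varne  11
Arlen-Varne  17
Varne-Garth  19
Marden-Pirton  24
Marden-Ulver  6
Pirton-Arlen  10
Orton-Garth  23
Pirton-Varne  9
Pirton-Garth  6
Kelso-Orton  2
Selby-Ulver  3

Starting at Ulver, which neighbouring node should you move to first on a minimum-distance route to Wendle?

Compare a few routes:
Ulver → Selby → Orton → Wendle: 3+4+25 = 32
Ulver → Selby → Garth → Wendle: 3+7+19 = 29
Cheapest is Ulver → Selby → Garth → Wendle at 29 km.
So from Ulver the first move is to Selby.

Selby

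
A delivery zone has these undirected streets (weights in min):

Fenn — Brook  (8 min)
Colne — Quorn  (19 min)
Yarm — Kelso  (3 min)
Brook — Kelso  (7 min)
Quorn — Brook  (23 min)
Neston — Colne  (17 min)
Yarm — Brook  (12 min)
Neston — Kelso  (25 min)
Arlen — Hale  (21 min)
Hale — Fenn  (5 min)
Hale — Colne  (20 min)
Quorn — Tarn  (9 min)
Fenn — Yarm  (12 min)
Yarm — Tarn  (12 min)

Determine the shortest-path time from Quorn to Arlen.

57 min

Compare a few routes:
Quorn–Colne–Hale–Arlen: 19+20+21 = 60
Quorn–Brook–Fenn–Hale–Arlen: 23+8+5+21 = 57
Quorn–Tarn–Yarm–Fenn–Hale–Arlen: 9+12+12+5+21 = 59
Cheapest is Quorn–Brook–Fenn–Hale–Arlen at 57 min.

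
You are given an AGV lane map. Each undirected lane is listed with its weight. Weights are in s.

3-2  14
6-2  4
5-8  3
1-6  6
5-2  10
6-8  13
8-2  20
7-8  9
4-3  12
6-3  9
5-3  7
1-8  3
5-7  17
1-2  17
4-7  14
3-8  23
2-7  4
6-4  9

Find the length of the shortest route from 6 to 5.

Settle nodes by increasing distance from 6:
6: 0
2: 4  (via 6)
1: 6  (via 6)
7: 8  (via 2)
3: 9  (via 6)
4: 9  (via 6)
8: 9  (via 1)
5: 12  (via 8)
Shortest route: 6–1–8–5 = 12 s.

12 s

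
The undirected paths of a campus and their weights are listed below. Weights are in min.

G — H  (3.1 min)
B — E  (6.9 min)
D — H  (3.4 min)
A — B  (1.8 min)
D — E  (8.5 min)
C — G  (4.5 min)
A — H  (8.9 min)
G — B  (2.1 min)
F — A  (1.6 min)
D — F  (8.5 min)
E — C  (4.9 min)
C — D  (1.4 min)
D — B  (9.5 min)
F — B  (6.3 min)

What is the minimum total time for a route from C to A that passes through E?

13.6 min

Best C to E: C → E costing 4.9
Best E to A: E → B → A costing 8.7
Total via E: 4.9 + 8.7 = 13.6 min.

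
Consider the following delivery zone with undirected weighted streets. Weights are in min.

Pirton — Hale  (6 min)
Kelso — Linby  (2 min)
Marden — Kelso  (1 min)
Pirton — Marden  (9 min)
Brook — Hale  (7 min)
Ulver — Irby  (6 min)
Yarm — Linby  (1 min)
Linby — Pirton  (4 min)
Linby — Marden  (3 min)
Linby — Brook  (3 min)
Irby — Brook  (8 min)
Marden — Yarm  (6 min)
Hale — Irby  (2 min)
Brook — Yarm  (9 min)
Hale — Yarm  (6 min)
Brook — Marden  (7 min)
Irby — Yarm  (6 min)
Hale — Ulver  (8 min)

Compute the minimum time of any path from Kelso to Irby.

Compare a few routes:
Kelso - Marden - Linby - Yarm - Irby: 1+3+1+6 = 11
Kelso - Linby - Yarm - Irby: 2+1+6 = 9
Cheapest is Kelso - Linby - Yarm - Irby at 9 min.

9 min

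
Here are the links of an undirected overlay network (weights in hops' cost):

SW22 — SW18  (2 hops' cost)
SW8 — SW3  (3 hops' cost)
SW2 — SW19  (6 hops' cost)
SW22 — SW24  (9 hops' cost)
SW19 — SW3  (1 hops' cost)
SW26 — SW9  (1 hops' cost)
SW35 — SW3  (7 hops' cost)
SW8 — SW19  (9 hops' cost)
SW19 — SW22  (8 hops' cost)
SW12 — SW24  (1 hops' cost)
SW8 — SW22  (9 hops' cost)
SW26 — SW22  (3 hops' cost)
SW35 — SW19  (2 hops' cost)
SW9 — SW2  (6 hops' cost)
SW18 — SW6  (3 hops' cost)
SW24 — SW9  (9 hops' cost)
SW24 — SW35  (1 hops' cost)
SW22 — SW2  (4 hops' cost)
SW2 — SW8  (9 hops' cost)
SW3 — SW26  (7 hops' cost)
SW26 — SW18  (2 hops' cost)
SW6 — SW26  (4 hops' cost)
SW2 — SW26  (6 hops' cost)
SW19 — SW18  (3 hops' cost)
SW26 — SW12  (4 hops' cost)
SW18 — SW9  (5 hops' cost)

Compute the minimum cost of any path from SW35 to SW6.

Enumerating some paths:
SW35–SW24–SW12–SW26–SW18–SW6: 1+1+4+2+3 = 11
SW35–SW19–SW18–SW6: 2+3+3 = 8
SW35–SW24–SW12–SW26–SW6: 1+1+4+4 = 10
Cheapest is SW35–SW19–SW18–SW6 at 8 hops' cost.

8 hops' cost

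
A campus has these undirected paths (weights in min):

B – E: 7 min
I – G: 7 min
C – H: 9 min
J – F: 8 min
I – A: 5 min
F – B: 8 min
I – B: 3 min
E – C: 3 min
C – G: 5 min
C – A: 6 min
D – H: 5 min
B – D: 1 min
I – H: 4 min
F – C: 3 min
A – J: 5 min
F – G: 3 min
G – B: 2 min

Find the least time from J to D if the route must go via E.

22 min

Shortest J→E: J–A–C–E = 14
Best E to D: E–B–D costing 8
Total via E: 14 + 8 = 22 min.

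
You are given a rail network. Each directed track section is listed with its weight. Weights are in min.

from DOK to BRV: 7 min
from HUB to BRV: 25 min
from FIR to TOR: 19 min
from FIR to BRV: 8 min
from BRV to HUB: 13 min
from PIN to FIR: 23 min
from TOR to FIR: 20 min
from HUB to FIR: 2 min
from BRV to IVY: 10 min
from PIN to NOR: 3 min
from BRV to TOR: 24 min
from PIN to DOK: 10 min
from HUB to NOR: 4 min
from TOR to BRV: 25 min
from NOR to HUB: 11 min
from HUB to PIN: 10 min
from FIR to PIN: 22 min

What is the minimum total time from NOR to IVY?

31 min

Running Dijkstra from NOR:
NOR: 0
HUB: 11  (via NOR)
FIR: 13  (via HUB)
BRV: 21  (via FIR)
PIN: 21  (via HUB)
DOK: 31  (via PIN)
IVY: 31  (via BRV)
Shortest route: NOR–HUB–FIR–BRV–IVY = 31 min.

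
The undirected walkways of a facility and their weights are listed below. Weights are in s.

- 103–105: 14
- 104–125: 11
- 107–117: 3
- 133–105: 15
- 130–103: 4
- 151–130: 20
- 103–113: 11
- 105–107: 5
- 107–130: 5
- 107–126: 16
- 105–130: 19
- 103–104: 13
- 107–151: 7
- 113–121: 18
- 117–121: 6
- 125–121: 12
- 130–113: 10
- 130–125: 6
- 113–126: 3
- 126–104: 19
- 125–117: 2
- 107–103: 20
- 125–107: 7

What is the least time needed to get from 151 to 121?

Enumerating some paths:
151–107–117–121: 7+3+6 = 16
151–107–125–117–121: 7+7+2+6 = 22
The minimum is 16 s via 151–107–117–121.

16 s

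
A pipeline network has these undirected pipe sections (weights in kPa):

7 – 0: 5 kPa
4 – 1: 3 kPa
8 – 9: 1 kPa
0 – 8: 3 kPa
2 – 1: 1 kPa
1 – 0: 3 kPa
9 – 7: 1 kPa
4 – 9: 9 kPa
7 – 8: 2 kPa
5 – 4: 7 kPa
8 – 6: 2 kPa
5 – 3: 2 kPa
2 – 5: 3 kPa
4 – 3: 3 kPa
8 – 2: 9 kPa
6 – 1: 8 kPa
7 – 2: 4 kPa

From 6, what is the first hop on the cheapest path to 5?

8

Enumerating some paths:
6–1–2–5: 8+1+3 = 12
6–8–0–1–2–5: 2+3+3+1+3 = 12
6–8–7–2–5: 2+2+4+3 = 11
Cheapest is 6–8–7–2–5 at 11 kPa.
So from 6 the first move is to 8.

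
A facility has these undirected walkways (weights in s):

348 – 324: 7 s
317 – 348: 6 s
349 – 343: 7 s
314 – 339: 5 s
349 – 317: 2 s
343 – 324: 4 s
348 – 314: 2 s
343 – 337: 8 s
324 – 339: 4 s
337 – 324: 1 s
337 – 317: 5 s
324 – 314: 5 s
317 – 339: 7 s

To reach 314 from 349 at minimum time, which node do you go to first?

317

Candidate routes:
349–317–339–314: 2+7+5 = 14
349–317–337–324–314: 2+5+1+5 = 13
349–317–348–314: 2+6+2 = 10
Cheapest is 349–317–348–314 at 10 s.
So from 349 the first move is to 317.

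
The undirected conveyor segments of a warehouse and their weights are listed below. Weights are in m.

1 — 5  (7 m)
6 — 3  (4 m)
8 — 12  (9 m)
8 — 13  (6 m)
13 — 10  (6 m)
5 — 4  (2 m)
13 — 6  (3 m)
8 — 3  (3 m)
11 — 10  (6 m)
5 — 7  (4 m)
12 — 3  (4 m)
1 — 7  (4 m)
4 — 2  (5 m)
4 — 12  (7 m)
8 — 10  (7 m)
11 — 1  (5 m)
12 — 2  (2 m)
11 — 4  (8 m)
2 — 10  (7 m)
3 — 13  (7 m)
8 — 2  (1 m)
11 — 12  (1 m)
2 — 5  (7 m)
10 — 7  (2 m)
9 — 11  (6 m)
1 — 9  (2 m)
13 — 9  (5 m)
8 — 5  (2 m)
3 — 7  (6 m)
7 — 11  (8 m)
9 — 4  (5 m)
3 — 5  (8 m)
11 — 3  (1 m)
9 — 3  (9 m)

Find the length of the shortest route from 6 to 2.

8 m

Compare a few routes:
6 → 13 → 3 → 11 → 12 → 2: 3+7+1+1+2 = 14
6 → 13 → 8 → 2: 3+6+1 = 10
6 → 3 → 11 → 12 → 2: 4+1+1+2 = 8
6 → 3 → 12 → 2: 4+4+2 = 10
Cheapest is 6 → 3 → 11 → 12 → 2 at 8 m.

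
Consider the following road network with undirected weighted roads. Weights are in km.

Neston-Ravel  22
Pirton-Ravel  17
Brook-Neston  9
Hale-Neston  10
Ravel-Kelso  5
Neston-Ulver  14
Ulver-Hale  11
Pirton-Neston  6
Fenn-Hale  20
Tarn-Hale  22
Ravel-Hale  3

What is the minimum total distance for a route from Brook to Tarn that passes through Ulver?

Best Brook to Ulver: Brook → Neston → Ulver costing 23
Shortest Ulver→Tarn: Ulver → Hale → Tarn = 33
Total via Ulver: 23 + 33 = 56 km.

56 km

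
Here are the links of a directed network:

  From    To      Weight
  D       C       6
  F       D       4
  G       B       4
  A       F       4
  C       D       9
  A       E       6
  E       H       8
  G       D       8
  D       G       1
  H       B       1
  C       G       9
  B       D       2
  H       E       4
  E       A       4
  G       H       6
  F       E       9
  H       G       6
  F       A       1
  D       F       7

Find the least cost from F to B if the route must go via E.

Shortest F→E: F–A–E = 7
Shortest E→B: E–H–B = 9
Total via E: 7 + 9 = 16.

16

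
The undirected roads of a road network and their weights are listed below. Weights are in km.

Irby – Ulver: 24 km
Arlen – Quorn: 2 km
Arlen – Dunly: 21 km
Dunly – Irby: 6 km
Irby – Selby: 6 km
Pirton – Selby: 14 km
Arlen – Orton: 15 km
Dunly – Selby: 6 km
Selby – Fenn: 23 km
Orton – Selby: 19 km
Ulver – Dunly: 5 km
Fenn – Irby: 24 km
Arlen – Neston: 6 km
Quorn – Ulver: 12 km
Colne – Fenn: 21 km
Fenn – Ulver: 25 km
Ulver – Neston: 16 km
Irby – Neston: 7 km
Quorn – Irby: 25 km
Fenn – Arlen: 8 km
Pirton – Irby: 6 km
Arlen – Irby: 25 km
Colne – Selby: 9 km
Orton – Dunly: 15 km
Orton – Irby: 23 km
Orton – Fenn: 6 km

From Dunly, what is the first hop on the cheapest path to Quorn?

Ulver

Compare a few routes:
Dunly - Ulver - Quorn: 5+12 = 17
Dunly - Irby - Neston - Arlen - Quorn: 6+7+6+2 = 21
Dunly - Arlen - Quorn: 21+2 = 23
Cheapest is Dunly - Ulver - Quorn at 17 km.
So from Dunly the first move is to Ulver.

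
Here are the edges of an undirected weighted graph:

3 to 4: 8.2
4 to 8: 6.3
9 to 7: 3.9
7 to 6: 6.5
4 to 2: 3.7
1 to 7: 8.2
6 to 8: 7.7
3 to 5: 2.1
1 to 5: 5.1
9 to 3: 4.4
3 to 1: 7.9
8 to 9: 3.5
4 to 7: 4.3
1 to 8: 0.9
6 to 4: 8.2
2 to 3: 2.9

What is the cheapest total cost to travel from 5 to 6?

13.7

Shortest distances from 5:
5: 0
3: 2.1  (via 5)
2: 5  (via 3)
1: 5.1  (via 5)
8: 6  (via 1)
9: 6.5  (via 3)
4: 8.7  (via 2)
7: 10.4  (via 9)
6: 13.7  (via 8)
Shortest route: 5–1–8–6 = 13.7.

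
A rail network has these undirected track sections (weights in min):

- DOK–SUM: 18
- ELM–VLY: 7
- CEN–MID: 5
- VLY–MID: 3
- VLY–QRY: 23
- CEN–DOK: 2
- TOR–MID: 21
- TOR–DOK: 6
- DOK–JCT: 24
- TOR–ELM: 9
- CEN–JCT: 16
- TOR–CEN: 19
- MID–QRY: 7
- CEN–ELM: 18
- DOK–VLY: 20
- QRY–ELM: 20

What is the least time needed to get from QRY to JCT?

28 min

Enumerating some paths:
QRY - VLY - MID - CEN - JCT: 23+3+5+16 = 47
QRY - MID - CEN - DOK - JCT: 7+5+2+24 = 38
QRY - MID - CEN - JCT: 7+5+16 = 28
Cheapest is QRY - MID - CEN - JCT at 28 min.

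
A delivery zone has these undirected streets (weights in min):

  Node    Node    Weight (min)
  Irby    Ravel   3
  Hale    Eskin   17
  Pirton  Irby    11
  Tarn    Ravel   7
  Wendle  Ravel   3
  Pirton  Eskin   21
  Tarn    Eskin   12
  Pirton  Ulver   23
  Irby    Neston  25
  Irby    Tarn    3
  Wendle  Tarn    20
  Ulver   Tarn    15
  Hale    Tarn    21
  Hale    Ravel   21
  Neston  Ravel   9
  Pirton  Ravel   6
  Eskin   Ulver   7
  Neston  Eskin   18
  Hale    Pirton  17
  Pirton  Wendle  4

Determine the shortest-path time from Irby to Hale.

Enumerating some paths:
Irby - Ravel - Pirton - Hale: 3+6+17 = 26
Irby - Ravel - Hale: 3+21 = 24
The minimum is 24 min via Irby - Ravel - Hale.

24 min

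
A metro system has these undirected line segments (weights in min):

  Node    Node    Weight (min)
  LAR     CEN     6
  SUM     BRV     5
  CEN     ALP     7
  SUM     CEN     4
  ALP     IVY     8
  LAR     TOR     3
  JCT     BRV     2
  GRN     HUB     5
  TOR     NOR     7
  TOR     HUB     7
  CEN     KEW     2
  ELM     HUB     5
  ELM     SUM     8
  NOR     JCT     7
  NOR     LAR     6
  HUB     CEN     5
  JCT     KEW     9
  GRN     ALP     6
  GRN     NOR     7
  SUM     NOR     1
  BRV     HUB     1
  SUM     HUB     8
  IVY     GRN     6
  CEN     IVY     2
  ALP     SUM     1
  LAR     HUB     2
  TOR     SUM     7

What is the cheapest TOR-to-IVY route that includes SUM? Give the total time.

Best TOR to SUM: TOR → SUM costing 7
Best SUM to IVY: SUM → CEN → IVY costing 6
Total via SUM: 7 + 6 = 13 min.

13 min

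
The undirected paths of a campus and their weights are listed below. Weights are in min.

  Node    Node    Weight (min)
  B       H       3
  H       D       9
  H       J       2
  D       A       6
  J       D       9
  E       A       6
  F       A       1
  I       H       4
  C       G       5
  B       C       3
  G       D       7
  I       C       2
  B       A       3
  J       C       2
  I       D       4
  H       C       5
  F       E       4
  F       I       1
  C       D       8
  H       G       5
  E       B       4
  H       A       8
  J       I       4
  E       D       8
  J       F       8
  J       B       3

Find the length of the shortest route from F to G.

Candidate routes:
F–I–C–J–H–G: 1+2+2+2+5 = 12
F–I–H–G: 1+4+5 = 10
F–I–C–G: 1+2+5 = 8
F–I–D–G: 1+4+7 = 12
Cheapest is F–I–C–G at 8 min.

8 min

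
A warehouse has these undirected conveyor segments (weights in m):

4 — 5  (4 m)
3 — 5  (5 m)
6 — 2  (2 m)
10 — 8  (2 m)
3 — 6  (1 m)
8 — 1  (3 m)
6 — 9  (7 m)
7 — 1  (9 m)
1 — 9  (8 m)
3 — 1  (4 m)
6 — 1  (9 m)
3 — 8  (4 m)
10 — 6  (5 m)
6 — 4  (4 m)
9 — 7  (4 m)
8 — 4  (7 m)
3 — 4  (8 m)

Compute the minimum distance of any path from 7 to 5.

Running Dijkstra from 7:
7: 0
9: 4  (via 7)
1: 9  (via 7)
6: 11  (via 9)
3: 12  (via 6)
8: 12  (via 1)
2: 13  (via 6)
10: 14  (via 8)
4: 15  (via 6)
5: 17  (via 3)
Shortest route: 7 → 9 → 6 → 3 → 5 = 17 m.

17 m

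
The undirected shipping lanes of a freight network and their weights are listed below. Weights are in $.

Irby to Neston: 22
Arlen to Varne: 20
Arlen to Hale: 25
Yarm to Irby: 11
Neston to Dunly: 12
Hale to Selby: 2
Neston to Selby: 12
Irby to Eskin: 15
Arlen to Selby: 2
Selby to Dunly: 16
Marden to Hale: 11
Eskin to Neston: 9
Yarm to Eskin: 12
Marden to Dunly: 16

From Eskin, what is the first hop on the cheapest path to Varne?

Neston

Candidate routes:
Eskin → Neston → Selby → Arlen → Varne: 9+12+2+20 = 43
Eskin → Neston → Selby → Hale → Arlen → Varne: 9+12+2+25+20 = 68
Eskin → Neston → Dunly → Selby → Arlen → Varne: 9+12+16+2+20 = 59
The minimum is $43 via Eskin → Neston → Selby → Arlen → Varne.
So from Eskin the first move is to Neston.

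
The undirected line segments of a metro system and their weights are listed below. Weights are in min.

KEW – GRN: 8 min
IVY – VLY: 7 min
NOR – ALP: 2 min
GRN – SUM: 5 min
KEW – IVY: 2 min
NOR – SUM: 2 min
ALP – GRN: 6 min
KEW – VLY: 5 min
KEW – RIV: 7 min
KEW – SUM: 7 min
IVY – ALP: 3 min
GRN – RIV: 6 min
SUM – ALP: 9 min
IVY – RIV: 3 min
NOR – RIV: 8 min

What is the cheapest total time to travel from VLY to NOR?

Candidate routes:
VLY–IVY–ALP–NOR: 7+3+2 = 12
VLY–KEW–SUM–NOR: 5+7+2 = 14
The minimum is 12 min via VLY–IVY–ALP–NOR.

12 min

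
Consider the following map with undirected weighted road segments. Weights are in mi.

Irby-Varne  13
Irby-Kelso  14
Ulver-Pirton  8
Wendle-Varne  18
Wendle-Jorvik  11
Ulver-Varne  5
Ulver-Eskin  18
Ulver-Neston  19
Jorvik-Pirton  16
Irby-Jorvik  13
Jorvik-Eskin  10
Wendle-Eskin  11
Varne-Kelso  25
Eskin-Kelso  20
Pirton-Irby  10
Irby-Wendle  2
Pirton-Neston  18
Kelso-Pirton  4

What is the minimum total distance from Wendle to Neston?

Candidate routes:
Wendle - Irby - Kelso - Pirton - Neston: 2+14+4+18 = 38
Wendle - Irby - Pirton - Neston: 2+10+18 = 30
Cheapest is Wendle - Irby - Pirton - Neston at 30 mi.

30 mi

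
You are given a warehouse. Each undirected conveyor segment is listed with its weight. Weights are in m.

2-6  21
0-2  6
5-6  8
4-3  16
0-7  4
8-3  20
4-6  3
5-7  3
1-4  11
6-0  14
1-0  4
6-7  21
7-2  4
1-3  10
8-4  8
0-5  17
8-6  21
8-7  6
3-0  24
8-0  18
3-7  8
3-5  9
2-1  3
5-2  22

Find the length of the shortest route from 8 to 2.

10 m

Settle nodes by increasing distance from 8:
8: 0
7: 6  (via 8)
4: 8  (via 8)
5: 9  (via 7)
0: 10  (via 7)
2: 10  (via 7)
Shortest route: 8 → 7 → 2 = 10 m.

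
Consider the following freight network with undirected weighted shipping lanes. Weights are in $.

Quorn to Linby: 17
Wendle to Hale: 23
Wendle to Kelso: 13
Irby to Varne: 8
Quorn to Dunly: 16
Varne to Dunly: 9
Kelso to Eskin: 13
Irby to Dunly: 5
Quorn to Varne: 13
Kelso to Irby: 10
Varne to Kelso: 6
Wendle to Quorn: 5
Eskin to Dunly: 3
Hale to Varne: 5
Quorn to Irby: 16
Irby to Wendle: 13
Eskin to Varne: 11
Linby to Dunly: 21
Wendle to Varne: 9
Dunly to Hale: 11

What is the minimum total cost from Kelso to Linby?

$35

Compare a few routes:
Kelso → Varne → Dunly → Linby: 6+9+21 = 36
Kelso → Irby → Dunly → Linby: 10+5+21 = 36
Kelso → Wendle → Quorn → Linby: 13+5+17 = 35
Kelso → Varne → Quorn → Linby: 6+13+17 = 36
The minimum is $35 via Kelso → Wendle → Quorn → Linby.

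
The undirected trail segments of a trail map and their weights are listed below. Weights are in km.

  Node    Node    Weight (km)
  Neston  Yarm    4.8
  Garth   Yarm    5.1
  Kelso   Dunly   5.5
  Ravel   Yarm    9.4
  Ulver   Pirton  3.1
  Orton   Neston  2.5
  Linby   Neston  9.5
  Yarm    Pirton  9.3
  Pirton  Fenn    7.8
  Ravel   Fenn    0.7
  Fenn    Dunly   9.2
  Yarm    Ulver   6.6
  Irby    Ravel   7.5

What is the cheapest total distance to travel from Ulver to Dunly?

Candidate routes:
Ulver–Pirton–Fenn–Dunly: 3.1+7.8+9.2 = 20.1
Ulver–Yarm–Ravel–Fenn–Dunly: 6.6+9.4+0.7+9.2 = 25.9
Cheapest is Ulver–Pirton–Fenn–Dunly at 20.1 km.

20.1 km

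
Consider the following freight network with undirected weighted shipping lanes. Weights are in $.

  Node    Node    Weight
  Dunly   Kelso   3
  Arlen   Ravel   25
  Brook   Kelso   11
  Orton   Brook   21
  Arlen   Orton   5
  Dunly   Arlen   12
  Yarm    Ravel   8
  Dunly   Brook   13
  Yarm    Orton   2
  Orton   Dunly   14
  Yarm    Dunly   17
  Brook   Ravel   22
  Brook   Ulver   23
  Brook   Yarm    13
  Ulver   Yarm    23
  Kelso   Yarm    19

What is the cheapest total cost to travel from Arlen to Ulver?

Compare a few routes:
Arlen - Orton - Yarm - Brook - Ulver: 5+2+13+23 = 43
Arlen - Orton - Yarm - Ulver: 5+2+23 = 30
Cheapest is Arlen - Orton - Yarm - Ulver at $30.

$30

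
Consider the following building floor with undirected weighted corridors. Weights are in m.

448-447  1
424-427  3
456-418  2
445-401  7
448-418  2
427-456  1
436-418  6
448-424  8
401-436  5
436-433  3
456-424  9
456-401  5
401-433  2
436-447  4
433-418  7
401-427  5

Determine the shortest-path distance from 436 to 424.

Compare a few routes:
436 → 418 → 456 → 427 → 424: 6+2+1+3 = 12
436 → 447 → 448 → 424: 4+1+8 = 13
436 → 401 → 427 → 424: 5+5+3 = 13
436 → 433 → 401 → 427 → 424: 3+2+5+3 = 13
The minimum is 12 m via 436 → 418 → 456 → 427 → 424.

12 m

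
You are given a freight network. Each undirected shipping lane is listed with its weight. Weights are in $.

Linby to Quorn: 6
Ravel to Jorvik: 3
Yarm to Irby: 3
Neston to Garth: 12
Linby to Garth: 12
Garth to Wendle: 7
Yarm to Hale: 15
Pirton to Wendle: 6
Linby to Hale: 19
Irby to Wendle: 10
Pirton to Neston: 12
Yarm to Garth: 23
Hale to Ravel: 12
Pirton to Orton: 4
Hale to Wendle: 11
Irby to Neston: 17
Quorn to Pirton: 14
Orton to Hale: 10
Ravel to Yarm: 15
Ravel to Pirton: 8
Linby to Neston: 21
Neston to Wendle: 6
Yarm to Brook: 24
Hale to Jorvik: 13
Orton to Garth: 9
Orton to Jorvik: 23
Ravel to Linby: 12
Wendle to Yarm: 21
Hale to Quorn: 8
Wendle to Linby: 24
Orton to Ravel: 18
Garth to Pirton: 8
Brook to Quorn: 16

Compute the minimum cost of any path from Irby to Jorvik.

Running Dijkstra from Irby:
Irby: 0
Yarm: 3  (via Irby)
Wendle: 10  (via Irby)
Neston: 16  (via Wendle)
Pirton: 16  (via Wendle)
Garth: 17  (via Wendle)
Hale: 18  (via Yarm)
Ravel: 18  (via Yarm)
Orton: 20  (via Pirton)
Jorvik: 21  (via Ravel)
Shortest route: Irby–Yarm–Ravel–Jorvik = $21.

$21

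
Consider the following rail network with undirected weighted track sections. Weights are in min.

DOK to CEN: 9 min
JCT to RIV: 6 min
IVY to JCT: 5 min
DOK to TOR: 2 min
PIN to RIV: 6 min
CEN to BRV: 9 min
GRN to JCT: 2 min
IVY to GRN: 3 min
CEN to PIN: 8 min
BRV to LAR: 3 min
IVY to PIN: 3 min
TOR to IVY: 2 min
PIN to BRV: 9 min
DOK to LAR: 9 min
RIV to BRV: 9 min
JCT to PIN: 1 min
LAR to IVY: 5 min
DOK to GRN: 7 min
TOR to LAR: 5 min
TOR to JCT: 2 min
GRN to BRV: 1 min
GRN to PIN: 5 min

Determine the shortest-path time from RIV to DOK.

10 min

Compare a few routes:
RIV - PIN - JCT - TOR - DOK: 6+1+2+2 = 11
RIV - JCT - TOR - DOK: 6+2+2 = 10
RIV - PIN - IVY - TOR - DOK: 6+3+2+2 = 13
Cheapest is RIV - JCT - TOR - DOK at 10 min.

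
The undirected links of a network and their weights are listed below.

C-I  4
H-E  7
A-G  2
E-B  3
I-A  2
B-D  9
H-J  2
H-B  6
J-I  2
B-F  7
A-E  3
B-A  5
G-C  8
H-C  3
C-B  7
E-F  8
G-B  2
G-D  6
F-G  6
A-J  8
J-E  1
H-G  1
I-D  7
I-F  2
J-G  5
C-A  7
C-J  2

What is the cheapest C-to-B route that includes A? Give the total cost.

Best C to A: C → J → E → A costing 6
Shortest A→B: A → G → B = 4
Total via A: 6 + 4 = 10.

10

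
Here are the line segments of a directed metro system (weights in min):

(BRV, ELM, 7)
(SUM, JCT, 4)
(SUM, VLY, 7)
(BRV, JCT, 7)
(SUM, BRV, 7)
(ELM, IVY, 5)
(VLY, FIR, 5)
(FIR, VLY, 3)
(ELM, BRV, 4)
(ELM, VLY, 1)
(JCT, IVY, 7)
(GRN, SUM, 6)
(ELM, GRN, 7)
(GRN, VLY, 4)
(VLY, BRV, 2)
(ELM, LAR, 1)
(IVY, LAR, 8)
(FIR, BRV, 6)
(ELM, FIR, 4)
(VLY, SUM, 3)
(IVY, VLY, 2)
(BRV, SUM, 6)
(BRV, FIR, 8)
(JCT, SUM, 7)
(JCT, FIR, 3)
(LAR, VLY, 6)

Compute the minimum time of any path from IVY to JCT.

9 min

Running Dijkstra from IVY:
IVY: 0
VLY: 2  (via IVY)
BRV: 4  (via VLY)
SUM: 5  (via VLY)
FIR: 7  (via VLY)
LAR: 8  (via IVY)
JCT: 9  (via SUM)
Shortest route: IVY–VLY–SUM–JCT = 9 min.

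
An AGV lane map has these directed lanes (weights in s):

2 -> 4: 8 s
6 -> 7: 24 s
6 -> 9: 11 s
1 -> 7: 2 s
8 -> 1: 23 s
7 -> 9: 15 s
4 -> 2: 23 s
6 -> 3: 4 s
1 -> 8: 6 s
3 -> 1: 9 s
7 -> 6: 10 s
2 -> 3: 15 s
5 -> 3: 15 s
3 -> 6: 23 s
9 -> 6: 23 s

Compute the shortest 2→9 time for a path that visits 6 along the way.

47 s

Best 2 to 6: 2–3–1–7–6 costing 36
Shortest 6→9: 6–9 = 11
Total via 6: 36 + 11 = 47 s.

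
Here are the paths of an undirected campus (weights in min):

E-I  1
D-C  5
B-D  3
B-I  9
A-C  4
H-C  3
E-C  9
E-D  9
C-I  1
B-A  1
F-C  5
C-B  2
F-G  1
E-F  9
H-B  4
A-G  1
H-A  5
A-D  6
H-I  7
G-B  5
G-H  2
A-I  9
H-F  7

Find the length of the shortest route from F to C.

5 min

Settle nodes by increasing distance from F:
F: 0
G: 1  (via F)
A: 2  (via G)
B: 3  (via A)
H: 3  (via G)
C: 5  (via F)
Shortest route: F–C = 5 min.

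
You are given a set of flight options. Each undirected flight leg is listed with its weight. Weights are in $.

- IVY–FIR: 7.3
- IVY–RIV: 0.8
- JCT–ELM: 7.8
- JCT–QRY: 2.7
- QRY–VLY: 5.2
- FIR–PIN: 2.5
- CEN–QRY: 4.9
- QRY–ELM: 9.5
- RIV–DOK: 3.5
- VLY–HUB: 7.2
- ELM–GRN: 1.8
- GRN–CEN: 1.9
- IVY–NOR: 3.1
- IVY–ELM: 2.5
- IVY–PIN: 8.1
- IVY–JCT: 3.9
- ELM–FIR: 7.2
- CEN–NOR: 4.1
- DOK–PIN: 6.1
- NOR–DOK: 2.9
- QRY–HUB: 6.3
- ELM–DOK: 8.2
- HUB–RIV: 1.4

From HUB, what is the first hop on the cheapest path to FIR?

RIV

Candidate routes:
HUB–RIV–IVY–PIN–FIR: 1.4+0.8+8.1+2.5 = 12.8
HUB–RIV–IVY–FIR: 1.4+0.8+7.3 = 9.5
HUB–RIV–IVY–ELM–FIR: 1.4+0.8+2.5+7.2 = 11.9
The minimum is $9.5 via HUB–RIV–IVY–FIR.
So from HUB the first move is to RIV.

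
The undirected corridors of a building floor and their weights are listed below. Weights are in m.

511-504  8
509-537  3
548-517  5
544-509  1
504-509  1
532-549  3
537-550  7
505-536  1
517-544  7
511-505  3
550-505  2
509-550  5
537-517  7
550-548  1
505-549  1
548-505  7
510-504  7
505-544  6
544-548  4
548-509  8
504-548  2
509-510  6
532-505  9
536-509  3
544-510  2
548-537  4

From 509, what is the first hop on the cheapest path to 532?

Candidate routes:
509–504–548–550–505–549–532: 1+2+1+2+1+3 = 10
509–536–505–549–532: 3+1+1+3 = 8
The minimum is 8 m via 509–536–505–549–532.
So from 509 the first move is to 536.

536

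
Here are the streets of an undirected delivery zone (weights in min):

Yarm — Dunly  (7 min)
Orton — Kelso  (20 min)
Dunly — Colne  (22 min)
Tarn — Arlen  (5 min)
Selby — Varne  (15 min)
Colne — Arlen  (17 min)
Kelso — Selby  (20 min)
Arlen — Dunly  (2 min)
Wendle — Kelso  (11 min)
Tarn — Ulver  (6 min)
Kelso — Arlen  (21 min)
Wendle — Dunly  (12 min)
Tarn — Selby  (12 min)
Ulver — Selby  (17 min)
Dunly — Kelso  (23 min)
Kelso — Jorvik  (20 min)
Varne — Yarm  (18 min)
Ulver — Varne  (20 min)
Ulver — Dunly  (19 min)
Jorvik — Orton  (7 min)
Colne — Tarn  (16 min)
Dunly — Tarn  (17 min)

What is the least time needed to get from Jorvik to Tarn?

46 min

Shortest distances from Jorvik:
Jorvik: 0
Orton: 7  (via Jorvik)
Kelso: 20  (via Jorvik)
Wendle: 31  (via Kelso)
Selby: 40  (via Kelso)
Arlen: 41  (via Kelso)
Dunly: 43  (via Kelso)
Tarn: 46  (via Arlen)
Shortest route: Jorvik → Kelso → Arlen → Tarn = 46 min.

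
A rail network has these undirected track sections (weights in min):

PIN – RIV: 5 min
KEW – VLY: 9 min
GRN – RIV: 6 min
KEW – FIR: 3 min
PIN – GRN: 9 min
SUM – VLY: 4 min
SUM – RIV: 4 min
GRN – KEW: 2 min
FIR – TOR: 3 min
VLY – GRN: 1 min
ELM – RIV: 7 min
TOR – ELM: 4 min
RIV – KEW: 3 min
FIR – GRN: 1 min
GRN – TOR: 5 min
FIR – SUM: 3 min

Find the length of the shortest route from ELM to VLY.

9 min

Running Dijkstra from ELM:
ELM: 0
TOR: 4  (via ELM)
RIV: 7  (via ELM)
FIR: 7  (via TOR)
GRN: 8  (via FIR)
VLY: 9  (via GRN)
Shortest route: ELM → TOR → FIR → GRN → VLY = 9 min.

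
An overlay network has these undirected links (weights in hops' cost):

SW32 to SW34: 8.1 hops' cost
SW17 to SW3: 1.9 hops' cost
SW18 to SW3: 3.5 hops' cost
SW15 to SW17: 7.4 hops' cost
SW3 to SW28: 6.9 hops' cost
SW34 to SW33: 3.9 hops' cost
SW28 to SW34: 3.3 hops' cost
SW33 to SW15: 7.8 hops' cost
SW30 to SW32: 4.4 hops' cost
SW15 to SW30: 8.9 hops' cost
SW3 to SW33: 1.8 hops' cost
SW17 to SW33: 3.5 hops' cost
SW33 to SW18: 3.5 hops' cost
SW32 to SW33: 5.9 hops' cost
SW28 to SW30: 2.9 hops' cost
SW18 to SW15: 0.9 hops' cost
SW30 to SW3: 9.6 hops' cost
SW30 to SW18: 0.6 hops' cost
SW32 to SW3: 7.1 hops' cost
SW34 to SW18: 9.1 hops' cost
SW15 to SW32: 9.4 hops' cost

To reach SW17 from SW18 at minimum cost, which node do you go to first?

Compare a few routes:
SW18 - SW33 - SW17: 3.5+3.5 = 7
SW18 - SW3 - SW17: 3.5+1.9 = 5.4
Cheapest is SW18 - SW3 - SW17 at 5.4 hops' cost.
So from SW18 the first move is to SW3.

SW3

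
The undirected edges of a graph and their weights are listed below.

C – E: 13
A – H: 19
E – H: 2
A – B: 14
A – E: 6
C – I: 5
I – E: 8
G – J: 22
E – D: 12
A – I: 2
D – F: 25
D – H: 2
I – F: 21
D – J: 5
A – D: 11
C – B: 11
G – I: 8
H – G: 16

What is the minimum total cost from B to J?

29

Shortest distances from B:
B: 0
C: 11  (via B)
A: 14  (via B)
I: 16  (via C)
E: 20  (via A)
H: 22  (via E)
D: 24  (via H)
G: 24  (via I)
J: 29  (via D)
Shortest route: B–A–E–H–D–J = 29.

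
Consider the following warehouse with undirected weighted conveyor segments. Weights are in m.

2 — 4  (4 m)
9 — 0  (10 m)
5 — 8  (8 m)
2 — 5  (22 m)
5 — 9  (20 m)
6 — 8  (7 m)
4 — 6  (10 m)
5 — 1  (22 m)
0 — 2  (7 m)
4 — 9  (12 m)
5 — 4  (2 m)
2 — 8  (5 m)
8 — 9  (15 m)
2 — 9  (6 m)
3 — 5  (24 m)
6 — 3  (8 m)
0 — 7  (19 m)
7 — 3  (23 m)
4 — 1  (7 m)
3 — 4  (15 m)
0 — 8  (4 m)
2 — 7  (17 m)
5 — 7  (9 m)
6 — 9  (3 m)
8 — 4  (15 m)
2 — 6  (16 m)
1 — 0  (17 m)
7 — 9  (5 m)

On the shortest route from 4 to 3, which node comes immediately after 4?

Candidate routes:
4 - 6 - 3: 10+8 = 18
4 - 3: 15 = 15
4 - 2 - 9 - 6 - 3: 4+6+3+8 = 21
The minimum is 15 m via 4 - 3.
So from 4 the first move is to 3.

3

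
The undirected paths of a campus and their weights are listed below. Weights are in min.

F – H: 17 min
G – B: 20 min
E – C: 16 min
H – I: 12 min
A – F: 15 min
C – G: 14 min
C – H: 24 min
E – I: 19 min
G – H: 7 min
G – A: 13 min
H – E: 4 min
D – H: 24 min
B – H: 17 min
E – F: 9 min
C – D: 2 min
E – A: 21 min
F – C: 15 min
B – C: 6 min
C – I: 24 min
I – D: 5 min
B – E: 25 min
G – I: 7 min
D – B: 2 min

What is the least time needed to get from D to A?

25 min

Candidate routes:
D → C → G → A: 2+14+13 = 29
D → C → F → A: 2+15+15 = 32
D → B → C → G → A: 2+6+14+13 = 35
D → I → G → A: 5+7+13 = 25
The minimum is 25 min via D → I → G → A.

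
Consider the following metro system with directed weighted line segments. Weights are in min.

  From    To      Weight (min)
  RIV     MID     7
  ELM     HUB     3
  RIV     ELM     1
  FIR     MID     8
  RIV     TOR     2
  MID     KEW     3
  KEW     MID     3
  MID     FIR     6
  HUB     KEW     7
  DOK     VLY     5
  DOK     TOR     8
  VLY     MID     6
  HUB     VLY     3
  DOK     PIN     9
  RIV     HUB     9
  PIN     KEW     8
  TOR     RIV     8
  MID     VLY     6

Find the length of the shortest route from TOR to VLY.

15 min

Shortest distances from TOR:
TOR: 0
RIV: 8  (via TOR)
ELM: 9  (via RIV)
HUB: 12  (via ELM)
VLY: 15  (via HUB)
Shortest route: TOR → RIV → ELM → HUB → VLY = 15 min.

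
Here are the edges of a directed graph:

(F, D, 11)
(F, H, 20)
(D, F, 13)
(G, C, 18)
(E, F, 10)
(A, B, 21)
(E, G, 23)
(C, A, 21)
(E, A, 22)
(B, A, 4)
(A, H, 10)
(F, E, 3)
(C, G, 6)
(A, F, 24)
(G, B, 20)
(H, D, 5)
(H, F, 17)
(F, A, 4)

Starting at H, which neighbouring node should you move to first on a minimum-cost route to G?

Enumerating some paths:
H - D - F - E - G: 5+13+3+23 = 44
H - F - E - G: 17+3+23 = 43
The minimum is 43 via H - F - E - G.
So from H the first move is to F.

F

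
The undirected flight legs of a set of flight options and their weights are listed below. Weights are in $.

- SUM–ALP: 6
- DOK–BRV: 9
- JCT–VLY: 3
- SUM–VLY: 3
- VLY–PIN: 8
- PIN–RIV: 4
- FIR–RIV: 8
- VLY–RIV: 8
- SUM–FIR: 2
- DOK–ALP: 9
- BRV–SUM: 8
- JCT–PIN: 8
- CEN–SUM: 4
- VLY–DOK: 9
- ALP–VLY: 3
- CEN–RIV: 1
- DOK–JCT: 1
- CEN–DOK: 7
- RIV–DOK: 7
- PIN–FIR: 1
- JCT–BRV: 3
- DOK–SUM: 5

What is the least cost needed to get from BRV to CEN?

$11

Settle nodes by increasing distance from BRV:
BRV: 0
JCT: 3  (via BRV)
DOK: 4  (via JCT)
VLY: 6  (via JCT)
SUM: 8  (via BRV)
ALP: 9  (via VLY)
FIR: 10  (via SUM)
CEN: 11  (via DOK)
Shortest route: BRV–JCT–DOK–CEN = $11.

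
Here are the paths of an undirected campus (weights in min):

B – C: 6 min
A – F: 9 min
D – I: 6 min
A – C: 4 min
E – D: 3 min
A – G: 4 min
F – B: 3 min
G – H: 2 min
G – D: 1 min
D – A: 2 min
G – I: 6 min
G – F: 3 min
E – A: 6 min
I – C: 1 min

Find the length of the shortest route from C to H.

9 min

Settle nodes by increasing distance from C:
C: 0
I: 1  (via C)
A: 4  (via C)
B: 6  (via C)
D: 6  (via A)
G: 7  (via I)
E: 9  (via D)
F: 9  (via B)
H: 9  (via G)
Shortest route: C → I → G → H = 9 min.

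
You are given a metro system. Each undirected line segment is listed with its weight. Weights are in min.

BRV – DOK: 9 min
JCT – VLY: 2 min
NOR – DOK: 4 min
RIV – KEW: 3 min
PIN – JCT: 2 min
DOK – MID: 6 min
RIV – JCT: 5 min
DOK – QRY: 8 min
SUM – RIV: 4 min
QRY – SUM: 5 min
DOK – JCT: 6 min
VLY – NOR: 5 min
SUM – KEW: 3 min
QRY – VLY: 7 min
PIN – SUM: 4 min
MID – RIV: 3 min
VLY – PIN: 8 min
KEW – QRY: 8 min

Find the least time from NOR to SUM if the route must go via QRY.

17 min

Best NOR to QRY: NOR–DOK–QRY costing 12
Best QRY to SUM: QRY–SUM costing 5
Total via QRY: 12 + 5 = 17 min.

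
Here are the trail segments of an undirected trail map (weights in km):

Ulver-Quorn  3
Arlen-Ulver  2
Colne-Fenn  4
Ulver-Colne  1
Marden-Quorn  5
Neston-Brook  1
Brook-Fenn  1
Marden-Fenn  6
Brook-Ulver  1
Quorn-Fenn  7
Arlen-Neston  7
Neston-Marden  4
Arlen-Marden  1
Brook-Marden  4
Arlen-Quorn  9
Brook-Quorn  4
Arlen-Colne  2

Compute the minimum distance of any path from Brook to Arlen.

3 km

Compare a few routes:
Brook - Ulver - Colne - Arlen: 1+1+2 = 4
Brook - Ulver - Arlen: 1+2 = 3
Brook - Marden - Arlen: 4+1 = 5
The minimum is 3 km via Brook - Ulver - Arlen.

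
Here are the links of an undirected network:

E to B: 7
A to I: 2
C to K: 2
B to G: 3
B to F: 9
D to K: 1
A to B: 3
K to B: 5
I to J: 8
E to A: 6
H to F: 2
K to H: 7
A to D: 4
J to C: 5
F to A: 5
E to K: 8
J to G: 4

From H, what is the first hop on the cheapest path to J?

K

Compare a few routes:
H → K → C → J: 7+2+5 = 14
H → F → A → I → J: 2+5+2+8 = 17
H → F → B → G → J: 2+9+3+4 = 18
H → F → A → B → G → J: 2+5+3+3+4 = 17
The minimum is 14 via H → K → C → J.
So from H the first move is to K.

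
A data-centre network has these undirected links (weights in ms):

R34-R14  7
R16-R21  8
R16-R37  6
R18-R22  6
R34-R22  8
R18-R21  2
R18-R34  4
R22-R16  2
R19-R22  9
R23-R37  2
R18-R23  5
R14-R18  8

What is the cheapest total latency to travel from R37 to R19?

17 ms

Settle nodes by increasing distance from R37:
R37: 0
R23: 2  (via R37)
R16: 6  (via R37)
R18: 7  (via R23)
R22: 8  (via R16)
R21: 9  (via R18)
R34: 11  (via R18)
R14: 15  (via R18)
R19: 17  (via R22)
Shortest route: R37–R16–R22–R19 = 17 ms.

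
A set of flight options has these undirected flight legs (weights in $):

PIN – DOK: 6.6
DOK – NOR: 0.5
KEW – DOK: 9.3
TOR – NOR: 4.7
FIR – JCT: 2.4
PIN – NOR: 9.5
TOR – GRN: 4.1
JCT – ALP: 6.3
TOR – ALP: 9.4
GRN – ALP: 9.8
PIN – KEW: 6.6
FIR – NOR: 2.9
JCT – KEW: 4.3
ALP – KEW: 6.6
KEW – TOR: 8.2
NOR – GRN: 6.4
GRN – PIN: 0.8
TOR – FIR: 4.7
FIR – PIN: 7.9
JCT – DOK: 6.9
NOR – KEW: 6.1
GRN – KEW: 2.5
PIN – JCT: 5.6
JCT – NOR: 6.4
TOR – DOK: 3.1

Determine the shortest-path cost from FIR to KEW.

$6.7

Running Dijkstra from FIR:
FIR: 0
JCT: 2.4  (via FIR)
NOR: 2.9  (via FIR)
DOK: 3.4  (via NOR)
TOR: 4.7  (via FIR)
KEW: 6.7  (via JCT)
Shortest route: FIR–JCT–KEW = $6.7.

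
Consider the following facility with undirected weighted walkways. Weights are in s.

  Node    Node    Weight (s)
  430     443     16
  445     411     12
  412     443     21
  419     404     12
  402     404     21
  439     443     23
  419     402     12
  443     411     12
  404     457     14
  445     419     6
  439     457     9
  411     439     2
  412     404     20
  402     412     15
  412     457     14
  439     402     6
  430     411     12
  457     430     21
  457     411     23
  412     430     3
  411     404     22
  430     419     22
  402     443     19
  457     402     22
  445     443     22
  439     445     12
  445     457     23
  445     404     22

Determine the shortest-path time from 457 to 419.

Settle nodes by increasing distance from 457:
457: 0
439: 9  (via 457)
411: 11  (via 439)
404: 14  (via 457)
412: 14  (via 457)
402: 15  (via 439)
430: 17  (via 412)
445: 21  (via 439)
443: 23  (via 411)
419: 26  (via 404)
Shortest route: 457 → 404 → 419 = 26 s.

26 s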